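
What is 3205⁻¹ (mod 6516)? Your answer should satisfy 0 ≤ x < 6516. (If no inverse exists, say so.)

gcd(6516, 3205) by repeated division:
6516 = 2·3205 + 106
3205 = 30·106 + 25
106 = 4·25 + 6
25 = 4·6 + 1
6 = 6·1 + 0
gcd = 1, so the inverse exists. Back-substitute:
1 = 25 − 4·6
1 = −4·106 + 17·25
1 = 17·3205 − 514·106
1 = −514·6516 + 1045·3205
So 3205·1045 ≡ 1 (mod 6516).

1045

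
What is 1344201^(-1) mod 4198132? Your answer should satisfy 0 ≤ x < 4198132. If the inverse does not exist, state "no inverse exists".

Apply the Euclidean algorithm to 4198132 and 1344201:
4198132 = 3×1344201 + 165529
1344201 = 8×165529 + 19969
165529 = 8×19969 + 5777
19969 = 3×5777 + 2638
5777 = 2×2638 + 501
2638 = 5×501 + 133
501 = 3×133 + 102
133 = 1×102 + 31
102 = 3×31 + 9
31 = 3×9 + 4
9 = 2×4 + 1
4 = 4×1 + 0
gcd = 1, so the inverse exists. Back-substitute:
1 = 9 − 2·4
1 = −2·31 + 7·9
1 = 7·102 − 23·31
1 = −23·133 + 30·102
1 = 30·501 − 113·133
1 = −113·2638 + 595·501
1 = 595·5777 − 1303·2638
1 = −1303·19969 + 4504·5777
1 = 4504·165529 − 37335·19969
1 = −37335·1344201 + 303184·165529
1 = 303184·4198132 − 946887·1344201
So 1344201·(-946887) ≡ 1 (mod 4198132), and -946887 ≡ 3251245 (mod 4198132).

3251245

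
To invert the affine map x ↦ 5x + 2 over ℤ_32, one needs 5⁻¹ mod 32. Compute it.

13

Extended Euclidean algorithm:
32 = 6×5 + 2
5 = 2×2 + 1
2 = 2×1 + 0
Since gcd(5, 32) = 1, back-substitute to write 1 as a combination:
1 = 5 − 2·2
1 = −2·32 + 13·5
So 5·13 ≡ 1 (mod 32).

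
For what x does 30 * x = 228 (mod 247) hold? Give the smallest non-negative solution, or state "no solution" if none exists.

First find gcd(30, 247):
247 = 8×30 + 7
30 = 4×7 + 2
7 = 3×2 + 1
2 = 2×1 + 0
gcd = 1, so a unique solution mod 247 exists.
Back-substitute for the Bézout coefficients:
1 = 7 − 3·2
1 = −3·30 + 13·7
1 = 13·247 − 107·30
So 30·(-107) ≡ 1 (mod 247), giving 30⁻¹ ≡ 140.
x ≡ 30⁻¹·228 ≡ 140·228 ≡ 57 (mod 247).

57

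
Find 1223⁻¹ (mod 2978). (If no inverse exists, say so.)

Extended Euclidean algorithm:
2978 = 2×1223 + 532
1223 = 2×532 + 159
532 = 3×159 + 55
159 = 2×55 + 49
55 = 1×49 + 6
49 = 8×6 + 1
6 = 6×1 + 0
The gcd is 1. Working backward:
1 = 49 − 8·6
1 = −8·55 + 9·49
1 = 9·159 − 26·55
1 = −26·532 + 87·159
1 = 87·1223 − 200·532
1 = −200·2978 + 487·1223
So 1223·487 ≡ 1 (mod 2978).

487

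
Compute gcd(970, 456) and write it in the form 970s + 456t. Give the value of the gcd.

2

Apply Euclid's algorithm to 970 and 456:
970 = 2·456 + 58
456 = 7·58 + 50
58 = 1·50 + 8
50 = 6·8 + 2
8 = 4·2 + 0
gcd(970, 456) = 2.
Back-substituting:
2 = 50 − 6·8
2 = −6·58 + 7·50
2 = 7·456 − 55·58
2 = −55·970 + 117·456
So 2 = (-55)·970 + (117)·456.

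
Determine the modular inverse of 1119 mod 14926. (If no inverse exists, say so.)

827

Extended Euclidean algorithm:
14926 = 13*1119 + 379
1119 = 2*379 + 361
379 = 1*361 + 18
361 = 20*18 + 1
18 = 18*1 + 0
gcd = 1, so the inverse exists. Back-substitute:
1 = 361 − 20·18
1 = −20·379 + 21·361
1 = 21·1119 − 62·379
1 = −62·14926 + 827·1119
So 1119·827 ≡ 1 (mod 14926).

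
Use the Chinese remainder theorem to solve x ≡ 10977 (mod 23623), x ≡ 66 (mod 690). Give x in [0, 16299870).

Write x = 10977 + 23623·k. Then 23623·k ≡ 66 − 10977 ≡ 129 (mod 690).
Need 23623⁻¹ mod 690. Extended Euclid on (690, 163):
690 = 4·163 + 38
163 = 4·38 + 11
38 = 3·11 + 5
11 = 2·5 + 1
5 = 5·1 + 0
Back-substitute:
1 = 11 − 2·5
1 = −2·38 + 7·11
1 = 7·163 − 30·38
1 = −30·690 + 127·163
23623⁻¹ ≡ 127 (mod 690), so k ≡ 127·129 ≡ 513 (mod 690).
x = 10977 + 23623·513 = 12129576.

12129576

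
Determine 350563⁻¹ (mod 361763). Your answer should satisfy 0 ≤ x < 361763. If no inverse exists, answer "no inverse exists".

Run Euclid on (361763, 350563):
361763 = 1·350563 + 11200
350563 = 31·11200 + 3363
11200 = 3·3363 + 1111
3363 = 3·1111 + 30
1111 = 37·30 + 1
30 = 30·1 + 0
Since gcd(350563, 361763) = 1, back-substitute to write 1 as a combination:
1 = 1111 − 37·30
1 = −37·3363 + 112·1111
1 = 112·11200 − 373·3363
1 = −373·350563 + 11675·11200
1 = 11675·361763 − 12048·350563
So 350563·(-12048) ≡ 1 (mod 361763), and -12048 ≡ 349715 (mod 361763).

349715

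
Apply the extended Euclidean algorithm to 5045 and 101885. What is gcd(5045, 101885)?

Euclidean algorithm:
101885 = 20·5045 + 985
5045 = 5·985 + 120
985 = 8·120 + 25
120 = 4·25 + 20
25 = 1·20 + 5
20 = 4·5 + 0
gcd(5045, 101885) = 5.
Back-substituting:
5 = 25 − 20
5 = −120 + 5·25
5 = 5·985 − 41·120
5 = −41·5045 + 210·985
5 = 210·101885 − 4241·5045
So 5 = (210)·101885 + (-4241)·5045.

5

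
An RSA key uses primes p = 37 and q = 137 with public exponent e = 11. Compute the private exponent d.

4451

φ(n) = (p−1)(q−1) = 36·136 = 4896.
Need d with 11·d ≡ 1 (mod 4896). Apply the extended Euclidean algorithm:
4896 = 445×11 + 1
11 = 11×1 + 0
Back-substitute:
1 = 4896 − 445·11
So 11·(-445) ≡ 1 (mod 4896), hence d ≡ -445 ≡ 4451 (mod 4896).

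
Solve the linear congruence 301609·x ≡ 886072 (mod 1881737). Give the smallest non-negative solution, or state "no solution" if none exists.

167208

First find gcd(301609, 1881737):
1881737 = 6×301609 + 72083
301609 = 4×72083 + 13277
72083 = 5×13277 + 5698
13277 = 2×5698 + 1881
5698 = 3×1881 + 55
1881 = 34×55 + 11
55 = 5×11 + 0
gcd = 11 and 11 | 886072, so solutions exist. Divide through by 11: 27419x ≡ 80552 (mod 171067).
Now find 27419⁻¹ mod 171067:
171067 = 6×27419 + 6553
27419 = 4×6553 + 1207
6553 = 5×1207 + 518
1207 = 2×518 + 171
518 = 3×171 + 5
171 = 34×5 + 1
5 = 5×1 + 0
Back-substitute:
1 = 171 − 34·5
1 = −34·518 + 103·171
1 = 103·1207 − 240·518
1 = −240·6553 + 1303·1207
1 = 1303·27419 − 5452·6553
1 = −5452·171067 + 34015·27419
So 27419⁻¹ ≡ 34015 (mod 171067).
Then x ≡ 34015·80552 ≡ 167208 (mod 171067); the smallest non-negative solution is x = 167208.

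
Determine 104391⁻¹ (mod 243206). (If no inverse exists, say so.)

Apply the Euclidean algorithm to 243206 and 104391:
243206 = 2*104391 + 34424
104391 = 3*34424 + 1119
34424 = 30*1119 + 854
1119 = 1*854 + 265
854 = 3*265 + 59
265 = 4*59 + 29
59 = 2*29 + 1
29 = 29*1 + 0
Since gcd(104391, 243206) = 1, back-substitute to write 1 as a combination:
1 = 59 − 2·29
1 = −2·265 + 9·59
1 = 9·854 − 29·265
1 = −29·1119 + 38·854
1 = 38·34424 − 1169·1119
1 = −1169·104391 + 3545·34424
1 = 3545·243206 − 8259·104391
Hence 104391⁻¹ ≡ -8259 ≡ 234947 (mod 243206).

234947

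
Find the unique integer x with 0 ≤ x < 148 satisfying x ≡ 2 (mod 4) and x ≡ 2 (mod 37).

Write x = 2 + 4·k. Then 4·k ≡ 2 − 2 ≡ 0 (mod 37).
Need 4⁻¹ mod 37. Extended Euclid on (37, 4):
37 = 9·4 + 1
4 = 4·1 + 0
Back-substitute:
1 = 37 − 9·4
4⁻¹ ≡ 28 (mod 37), so k ≡ 28·0 ≡ 0 (mod 37).
x = 2 + 4·0 = 2.

2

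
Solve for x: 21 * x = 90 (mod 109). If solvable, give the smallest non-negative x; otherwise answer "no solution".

51

First find gcd(21, 109):
109 = 5*21 + 4
21 = 5*4 + 1
4 = 4*1 + 0
gcd = 1, so a unique solution mod 109 exists.
Back-substitute for the Bézout coefficients:
1 = 21 − 5·4
1 = −5·109 + 26·21
So 21·(26) ≡ 1 (mod 109), giving 21⁻¹ ≡ 26.
x ≡ 21⁻¹·90 ≡ 26·90 ≡ 51 (mod 109).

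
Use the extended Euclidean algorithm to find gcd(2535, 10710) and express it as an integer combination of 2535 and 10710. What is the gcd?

Repeated division:
10710 = 4·2535 + 570
2535 = 4·570 + 255
570 = 2·255 + 60
255 = 4·60 + 15
60 = 4·15 + 0
gcd(2535, 10710) = 15.
Back-substituting:
15 = 255 − 4·60
15 = −4·570 + 9·255
15 = 9·2535 − 40·570
15 = −40·10710 + 169·2535
So 15 = (-40)·10710 + (169)·2535.

15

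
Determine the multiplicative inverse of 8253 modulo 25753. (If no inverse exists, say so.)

no inverse exists

Euclidean algorithm on 25753, 8253:
25753 = 3·8253 + 994
8253 = 8·994 + 301
994 = 3·301 + 91
301 = 3·91 + 28
91 = 3·28 + 7
28 = 4·7 + 0
The gcd is 7, not 1, hence no inverse exists.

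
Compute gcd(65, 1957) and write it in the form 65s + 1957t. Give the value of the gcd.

Apply Euclid's algorithm to 1957 and 65:
1957 = 30*65 + 7
65 = 9*7 + 2
7 = 3*2 + 1
2 = 2*1 + 0
gcd(65, 1957) = 1.
Back-substituting:
1 = 7 − 3·2
1 = −3·65 + 28·7
1 = 28·1957 − 843·65
So 1 = (28)·1957 + (-843)·65.

1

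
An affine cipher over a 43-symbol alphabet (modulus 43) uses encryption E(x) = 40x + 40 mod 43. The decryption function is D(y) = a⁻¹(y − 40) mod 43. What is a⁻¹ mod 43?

Extended Euclidean algorithm:
43 = 1·40 + 3
40 = 13·3 + 1
3 = 3·1 + 0
gcd = 1, so the inverse exists. Back-substitute:
1 = 40 − 13·3
1 = −13·43 + 14·40
So 40·14 ≡ 1 (mod 43).

14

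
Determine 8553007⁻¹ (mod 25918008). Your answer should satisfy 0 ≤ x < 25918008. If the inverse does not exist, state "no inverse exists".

2194735

Extended Euclidean algorithm:
25918008 = 3×8553007 + 258987
8553007 = 33×258987 + 6436
258987 = 40×6436 + 1547
6436 = 4×1547 + 248
1547 = 6×248 + 59
248 = 4×59 + 12
59 = 4×12 + 11
12 = 1×11 + 1
11 = 11×1 + 0
The gcd is 1. Working backward:
1 = 12 − 11
1 = −59 + 5·12
1 = 5·248 − 21·59
1 = −21·1547 + 131·248
1 = 131·6436 − 545·1547
1 = −545·258987 + 21931·6436
1 = 21931·8553007 − 724268·258987
1 = −724268·25918008 + 2194735·8553007
So 8553007·2194735 ≡ 1 (mod 25918008).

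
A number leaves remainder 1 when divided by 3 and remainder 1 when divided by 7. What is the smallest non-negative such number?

Write x = 1 + 3·k. Then 3·k ≡ 1 − 1 ≡ 0 (mod 7).
Need 3⁻¹ mod 7. Extended Euclid on (7, 3):
7 = 2*3 + 1
3 = 3*1 + 0
Back-substitute:
1 = 7 − 2·3
3⁻¹ ≡ 5 (mod 7), so k ≡ 5·0 ≡ 0 (mod 7).
x = 1 + 3·0 = 1.

1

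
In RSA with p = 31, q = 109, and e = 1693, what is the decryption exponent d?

φ(n) = (p−1)(q−1) = 30·108 = 3240.
Need d with 1693·d ≡ 1 (mod 3240). Apply the extended Euclidean algorithm:
3240 = 1*1693 + 1547
1693 = 1*1547 + 146
1547 = 10*146 + 87
146 = 1*87 + 59
87 = 1*59 + 28
59 = 2*28 + 3
28 = 9*3 + 1
3 = 3*1 + 0
Back-substitute:
1 = 28 − 9·3
1 = −9·59 + 19·28
1 = 19·87 − 28·59
1 = −28·146 + 47·87
1 = 47·1547 − 498·146
1 = −498·1693 + 545·1547
1 = 545·3240 − 1043·1693
So 1693·(-1043) ≡ 1 (mod 3240), hence d ≡ -1043 ≡ 2197 (mod 3240).

2197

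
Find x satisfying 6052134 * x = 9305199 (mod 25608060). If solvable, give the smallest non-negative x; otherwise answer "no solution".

no solution

gcd(6052134, 25608060):
25608060 = 4×6052134 + 1399524
6052134 = 4×1399524 + 454038
1399524 = 3×454038 + 37410
454038 = 12×37410 + 5118
37410 = 7×5118 + 1584
5118 = 3×1584 + 366
1584 = 4×366 + 120
366 = 3×120 + 6
120 = 20×6 + 0
gcd = 6, but 6 ∤ 9305199, so the congruence has no solution.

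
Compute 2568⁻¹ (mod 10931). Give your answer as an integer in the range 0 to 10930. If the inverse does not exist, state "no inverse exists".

Run Euclid on (10931, 2568):
10931 = 4·2568 + 659
2568 = 3·659 + 591
659 = 1·591 + 68
591 = 8·68 + 47
68 = 1·47 + 21
47 = 2·21 + 5
21 = 4·5 + 1
5 = 5·1 + 0
Since gcd(2568, 10931) = 1, back-substitute to write 1 as a combination:
1 = 21 − 4·5
1 = −4·47 + 9·21
1 = 9·68 − 13·47
1 = −13·591 + 113·68
1 = 113·659 − 126·591
1 = −126·2568 + 491·659
1 = 491·10931 − 2090·2568
Thus 2568·(-2090) ≡ 1 (mod 10931); reducing, -2090 mod 10931 = 8841.

8841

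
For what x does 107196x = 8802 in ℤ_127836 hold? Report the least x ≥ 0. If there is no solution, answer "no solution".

no solution

gcd(107196, 127836):
127836 = 1·107196 + 20640
107196 = 5·20640 + 3996
20640 = 5·3996 + 660
3996 = 6·660 + 36
660 = 18·36 + 12
36 = 3·12 + 0
gcd = 12, but 12 ∤ 8802, so the congruence has no solution.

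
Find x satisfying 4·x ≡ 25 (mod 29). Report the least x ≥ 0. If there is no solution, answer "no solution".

28

First find gcd(4, 29):
29 = 7·4 + 1
4 = 4·1 + 0
gcd = 1, so a unique solution mod 29 exists.
Back-substitute for the Bézout coefficients:
1 = 29 − 7·4
So 4·(-7) ≡ 1 (mod 29), giving 4⁻¹ ≡ 22.
x ≡ 4⁻¹·25 ≡ 22·25 ≡ 28 (mod 29).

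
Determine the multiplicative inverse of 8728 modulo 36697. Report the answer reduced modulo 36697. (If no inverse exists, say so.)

Run Euclid on (36697, 8728):
36697 = 4·8728 + 1785
8728 = 4·1785 + 1588
1785 = 1·1588 + 197
1588 = 8·197 + 12
197 = 16·12 + 5
12 = 2·5 + 2
5 = 2·2 + 1
2 = 2·1 + 0
Since gcd(8728, 36697) = 1, back-substitute to write 1 as a combination:
1 = 5 − 2·2
1 = −2·12 + 5·5
1 = 5·197 − 82·12
1 = −82·1588 + 661·197
1 = 661·1785 − 743·1588
1 = −743·8728 + 3633·1785
1 = 3633·36697 − 15275·8728
Thus 8728·(-15275) ≡ 1 (mod 36697); reducing, -15275 mod 36697 = 21422.

21422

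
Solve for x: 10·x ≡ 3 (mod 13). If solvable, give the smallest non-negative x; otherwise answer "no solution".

12

First find gcd(10, 13):
13 = 1*10 + 3
10 = 3*3 + 1
3 = 3*1 + 0
gcd = 1, so a unique solution mod 13 exists.
Back-substitute for the Bézout coefficients:
1 = 10 − 3·3
1 = −3·13 + 4·10
So 10·(4) ≡ 1 (mod 13), giving 10⁻¹ ≡ 4.
x ≡ 10⁻¹·3 ≡ 4·3 ≡ 12 (mod 13).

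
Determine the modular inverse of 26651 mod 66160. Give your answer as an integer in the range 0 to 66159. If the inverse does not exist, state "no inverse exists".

Apply the Euclidean algorithm to 66160 and 26651:
66160 = 2*26651 + 12858
26651 = 2*12858 + 935
12858 = 13*935 + 703
935 = 1*703 + 232
703 = 3*232 + 7
232 = 33*7 + 1
7 = 7*1 + 0
gcd = 1, so the inverse exists. Back-substitute:
1 = 232 − 33·7
1 = −33·703 + 100·232
1 = 100·935 − 133·703
1 = −133·12858 + 1829·935
1 = 1829·26651 − 3791·12858
1 = −3791·66160 + 9411·26651
So 26651·9411 ≡ 1 (mod 66160).

9411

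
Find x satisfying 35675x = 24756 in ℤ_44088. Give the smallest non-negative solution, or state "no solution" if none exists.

37524

First find gcd(35675, 44088):
44088 = 1·35675 + 8413
35675 = 4·8413 + 2023
8413 = 4·2023 + 321
2023 = 6·321 + 97
321 = 3·97 + 30
97 = 3·30 + 7
30 = 4·7 + 2
7 = 3·2 + 1
2 = 2·1 + 0
gcd = 1, so a unique solution mod 44088 exists.
Back-substitute for the Bézout coefficients:
1 = 7 − 3·2
1 = −3·30 + 13·7
1 = 13·97 − 42·30
1 = −42·321 + 139·97
1 = 139·2023 − 876·321
1 = −876·8413 + 3643·2023
1 = 3643·35675 − 15448·8413
1 = −15448·44088 + 19091·35675
So 35675·(19091) ≡ 1 (mod 44088), giving 35675⁻¹ ≡ 19091.
x ≡ 35675⁻¹·24756 ≡ 19091·24756 ≡ 37524 (mod 44088).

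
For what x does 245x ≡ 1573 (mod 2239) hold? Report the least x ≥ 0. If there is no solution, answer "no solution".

308

First find gcd(245, 2239):
2239 = 9·245 + 34
245 = 7·34 + 7
34 = 4·7 + 6
7 = 1·6 + 1
6 = 6·1 + 0
gcd = 1, so a unique solution mod 2239 exists.
Back-substitute for the Bézout coefficients:
1 = 7 − 6
1 = −34 + 5·7
1 = 5·245 − 36·34
1 = −36·2239 + 329·245
So 245·(329) ≡ 1 (mod 2239), giving 245⁻¹ ≡ 329.
x ≡ 245⁻¹·1573 ≡ 329·1573 ≡ 308 (mod 2239).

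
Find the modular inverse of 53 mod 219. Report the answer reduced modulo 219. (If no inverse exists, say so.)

62

Apply the Euclidean algorithm to 219 and 53:
219 = 4·53 + 7
53 = 7·7 + 4
7 = 1·4 + 3
4 = 1·3 + 1
3 = 3·1 + 0
gcd = 1, so the inverse exists. Back-substitute:
1 = 4 − 3
1 = −7 + 2·4
1 = 2·53 − 15·7
1 = −15·219 + 62·53
So 53·62 ≡ 1 (mod 219).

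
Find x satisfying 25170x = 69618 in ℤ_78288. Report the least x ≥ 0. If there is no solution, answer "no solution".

13001

First find gcd(25170, 78288):
78288 = 3*25170 + 2778
25170 = 9*2778 + 168
2778 = 16*168 + 90
168 = 1*90 + 78
90 = 1*78 + 12
78 = 6*12 + 6
12 = 2*6 + 0
gcd = 6 and 6 | 69618, so solutions exist. Divide through by 6: 4195x ≡ 11603 (mod 13048).
Now find 4195⁻¹ mod 13048:
13048 = 3×4195 + 463
4195 = 9×463 + 28
463 = 16×28 + 15
28 = 1×15 + 13
15 = 1×13 + 2
13 = 6×2 + 1
2 = 2×1 + 0
Back-substitute:
1 = 13 − 6·2
1 = −6·15 + 7·13
1 = 7·28 − 13·15
1 = −13·463 + 215·28
1 = 215·4195 − 1948·463
1 = −1948·13048 + 6059·4195
So 4195⁻¹ ≡ 6059 (mod 13048).
Then x ≡ 6059·11603 ≡ 13001 (mod 13048); the smallest non-negative solution is x = 13001.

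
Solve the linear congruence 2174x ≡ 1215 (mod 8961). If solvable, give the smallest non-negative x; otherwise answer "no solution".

First find gcd(2174, 8961):
8961 = 4·2174 + 265
2174 = 8·265 + 54
265 = 4·54 + 49
54 = 1·49 + 5
49 = 9·5 + 4
5 = 1·4 + 1
4 = 4·1 + 0
gcd = 1, so a unique solution mod 8961 exists.
Back-substitute for the Bézout coefficients:
1 = 5 − 4
1 = −49 + 10·5
1 = 10·54 − 11·49
1 = −11·265 + 54·54
1 = 54·2174 − 443·265
1 = −443·8961 + 1826·2174
So 2174·(1826) ≡ 1 (mod 8961), giving 2174⁻¹ ≡ 1826.
x ≡ 2174⁻¹·1215 ≡ 1826·1215 ≡ 5223 (mod 8961).

5223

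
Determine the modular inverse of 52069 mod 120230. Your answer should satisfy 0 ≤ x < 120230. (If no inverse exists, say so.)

Extended Euclidean algorithm:
120230 = 2·52069 + 16092
52069 = 3·16092 + 3793
16092 = 4·3793 + 920
3793 = 4·920 + 113
920 = 8·113 + 16
113 = 7·16 + 1
16 = 16·1 + 0
Since gcd(52069, 120230) = 1, back-substitute to write 1 as a combination:
1 = 113 − 7·16
1 = −7·920 + 57·113
1 = 57·3793 − 235·920
1 = −235·16092 + 997·3793
1 = 997·52069 − 3226·16092
1 = −3226·120230 + 7449·52069
So 52069·7449 ≡ 1 (mod 120230).

7449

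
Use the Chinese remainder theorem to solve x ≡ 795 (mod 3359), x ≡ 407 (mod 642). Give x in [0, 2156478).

Write x = 795 + 3359·k. Then 3359·k ≡ 407 − 795 ≡ 254 (mod 642).
Need 3359⁻¹ mod 642. Extended Euclid on (642, 149):
642 = 4*149 + 46
149 = 3*46 + 11
46 = 4*11 + 2
11 = 5*2 + 1
2 = 2*1 + 0
Back-substitute:
1 = 11 − 5·2
1 = −5·46 + 21·11
1 = 21·149 − 68·46
1 = −68·642 + 293·149
3359⁻¹ ≡ 293 (mod 642), so k ≡ 293·254 ≡ 592 (mod 642).
x = 795 + 3359·592 = 1989323.

1989323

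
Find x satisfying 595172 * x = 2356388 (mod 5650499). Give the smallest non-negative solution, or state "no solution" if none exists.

77664

First find gcd(595172, 5650499):
5650499 = 9×595172 + 293951
595172 = 2×293951 + 7270
293951 = 40×7270 + 3151
7270 = 2×3151 + 968
3151 = 3×968 + 247
968 = 3×247 + 227
247 = 1×227 + 20
227 = 11×20 + 7
20 = 2×7 + 6
7 = 1×6 + 1
6 = 6×1 + 0
gcd = 1, so a unique solution mod 5650499 exists.
Back-substitute for the Bézout coefficients:
1 = 7 − 6
1 = −20 + 3·7
1 = 3·227 − 34·20
1 = −34·247 + 37·227
1 = 37·968 − 145·247
1 = −145·3151 + 472·968
1 = 472·7270 − 1089·3151
1 = −1089·293951 + 44032·7270
1 = 44032·595172 − 89153·293951
1 = −89153·5650499 + 846409·595172
So 595172·(846409) ≡ 1 (mod 5650499), giving 595172⁻¹ ≡ 846409.
x ≡ 595172⁻¹·2356388 ≡ 846409·2356388 ≡ 77664 (mod 5650499).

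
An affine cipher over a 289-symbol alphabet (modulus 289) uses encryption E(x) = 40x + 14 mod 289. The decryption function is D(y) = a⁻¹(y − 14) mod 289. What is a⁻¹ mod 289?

224

Run Euclid on (289, 40):
289 = 7*40 + 9
40 = 4*9 + 4
9 = 2*4 + 1
4 = 4*1 + 0
gcd = 1, so the inverse exists. Back-substitute:
1 = 9 − 2·4
1 = −2·40 + 9·9
1 = 9·289 − 65·40
Thus 40·(-65) ≡ 1 (mod 289); reducing, -65 mod 289 = 224.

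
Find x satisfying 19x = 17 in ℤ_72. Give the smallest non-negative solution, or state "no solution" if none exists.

35

First find gcd(19, 72):
72 = 3×19 + 15
19 = 1×15 + 4
15 = 3×4 + 3
4 = 1×3 + 1
3 = 3×1 + 0
gcd = 1, so a unique solution mod 72 exists.
Back-substitute for the Bézout coefficients:
1 = 4 − 3
1 = −15 + 4·4
1 = 4·19 − 5·15
1 = −5·72 + 19·19
So 19·(19) ≡ 1 (mod 72), giving 19⁻¹ ≡ 19.
x ≡ 19⁻¹·17 ≡ 19·17 ≡ 35 (mod 72).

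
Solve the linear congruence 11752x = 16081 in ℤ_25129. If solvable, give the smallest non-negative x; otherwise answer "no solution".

1573

First find gcd(11752, 25129):
25129 = 2×11752 + 1625
11752 = 7×1625 + 377
1625 = 4×377 + 117
377 = 3×117 + 26
117 = 4×26 + 13
26 = 2×13 + 0
gcd = 13 and 13 | 16081, so solutions exist. Divide through by 13: 904x ≡ 1237 (mod 1933).
Now find 904⁻¹ mod 1933:
1933 = 2×904 + 125
904 = 7×125 + 29
125 = 4×29 + 9
29 = 3×9 + 2
9 = 4×2 + 1
2 = 2×1 + 0
Back-substitute:
1 = 9 − 4·2
1 = −4·29 + 13·9
1 = 13·125 − 56·29
1 = −56·904 + 405·125
1 = 405·1933 − 866·904
So 904·(-866) ≡ 1 (mod 1933), i.e. 904⁻¹ ≡ 1067.
Then x ≡ 1067·1237 ≡ 1573 (mod 1933); the smallest non-negative solution is x = 1573.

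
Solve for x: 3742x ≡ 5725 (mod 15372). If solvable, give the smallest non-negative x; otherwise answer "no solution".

gcd(3742, 15372):
15372 = 4×3742 + 404
3742 = 9×404 + 106
404 = 3×106 + 86
106 = 1×86 + 20
86 = 4×20 + 6
20 = 3×6 + 2
6 = 3×2 + 0
gcd = 2, but 2 ∤ 5725, so the congruence has no solution.

no solution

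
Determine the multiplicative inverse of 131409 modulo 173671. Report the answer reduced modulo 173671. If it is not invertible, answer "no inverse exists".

95983

Extended Euclidean algorithm:
173671 = 1*131409 + 42262
131409 = 3*42262 + 4623
42262 = 9*4623 + 655
4623 = 7*655 + 38
655 = 17*38 + 9
38 = 4*9 + 2
9 = 4*2 + 1
2 = 2*1 + 0
Since gcd(131409, 173671) = 1, back-substitute to write 1 as a combination:
1 = 9 − 4·2
1 = −4·38 + 17·9
1 = 17·655 − 293·38
1 = −293·4623 + 2068·655
1 = 2068·42262 − 18905·4623
1 = −18905·131409 + 58783·42262
1 = 58783·173671 − 77688·131409
So 131409·(-77688) ≡ 1 (mod 173671), and -77688 ≡ 95983 (mod 173671).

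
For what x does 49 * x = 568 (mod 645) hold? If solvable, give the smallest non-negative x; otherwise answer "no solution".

First find gcd(49, 645):
645 = 13·49 + 8
49 = 6·8 + 1
8 = 8·1 + 0
gcd = 1, so a unique solution mod 645 exists.
Back-substitute for the Bézout coefficients:
1 = 49 − 6·8
1 = −6·645 + 79·49
So 49·(79) ≡ 1 (mod 645), giving 49⁻¹ ≡ 79.
x ≡ 49⁻¹·568 ≡ 79·568 ≡ 367 (mod 645).

367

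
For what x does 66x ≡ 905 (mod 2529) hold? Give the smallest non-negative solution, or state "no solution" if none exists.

no solution

gcd(66, 2529):
2529 = 38×66 + 21
66 = 3×21 + 3
21 = 7×3 + 0
gcd = 3, but 3 ∤ 905, so the congruence has no solution.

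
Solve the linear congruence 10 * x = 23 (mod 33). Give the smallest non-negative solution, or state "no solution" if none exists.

First find gcd(10, 33):
33 = 3×10 + 3
10 = 3×3 + 1
3 = 3×1 + 0
gcd = 1, so a unique solution mod 33 exists.
Back-substitute for the Bézout coefficients:
1 = 10 − 3·3
1 = −3·33 + 10·10
So 10·(10) ≡ 1 (mod 33), giving 10⁻¹ ≡ 10.
x ≡ 10⁻¹·23 ≡ 10·23 ≡ 32 (mod 33).

32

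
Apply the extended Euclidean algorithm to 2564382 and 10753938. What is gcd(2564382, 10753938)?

6

Apply Euclid's algorithm to 10753938 and 2564382:
10753938 = 4·2564382 + 496410
2564382 = 5·496410 + 82332
496410 = 6·82332 + 2418
82332 = 34·2418 + 120
2418 = 20·120 + 18
120 = 6·18 + 12
18 = 1·12 + 6
12 = 2·6 + 0
gcd(2564382, 10753938) = 6.
Back-substituting:
6 = 18 − 12
6 = −120 + 7·18
6 = 7·2418 − 141·120
6 = −141·82332 + 4801·2418
6 = 4801·496410 − 28947·82332
6 = −28947·2564382 + 149536·496410
6 = 149536·10753938 − 627091·2564382
So 6 = (149536)·10753938 + (-627091)·2564382.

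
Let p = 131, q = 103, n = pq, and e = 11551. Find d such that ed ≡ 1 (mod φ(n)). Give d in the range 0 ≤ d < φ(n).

φ(n) = (p−1)(q−1) = 130·102 = 13260.
Need d with 11551·d ≡ 1 (mod 13260). Apply the extended Euclidean algorithm:
13260 = 1*11551 + 1709
11551 = 6*1709 + 1297
1709 = 1*1297 + 412
1297 = 3*412 + 61
412 = 6*61 + 46
61 = 1*46 + 15
46 = 3*15 + 1
15 = 15*1 + 0
Back-substitute:
1 = 46 − 3·15
1 = −3·61 + 4·46
1 = 4·412 − 27·61
1 = −27·1297 + 85·412
1 = 85·1709 − 112·1297
1 = −112·11551 + 757·1709
1 = 757·13260 − 869·11551
So 11551·(-869) ≡ 1 (mod 13260), hence d ≡ -869 ≡ 12391 (mod 13260).

12391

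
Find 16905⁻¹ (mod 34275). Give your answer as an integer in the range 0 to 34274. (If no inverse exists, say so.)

Euclidean algorithm on 34275, 16905:
34275 = 2*16905 + 465
16905 = 36*465 + 165
465 = 2*165 + 135
165 = 1*135 + 30
135 = 4*30 + 15
30 = 2*15 + 0
The gcd is 15, not 1, hence no inverse exists.

no inverse exists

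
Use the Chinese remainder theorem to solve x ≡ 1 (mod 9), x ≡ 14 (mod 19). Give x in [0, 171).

Write x = 1 + 9·k. Then 9·k ≡ 14 − 1 ≡ 13 (mod 19).
Need 9⁻¹ mod 19. Extended Euclid on (19, 9):
19 = 2·9 + 1
9 = 9·1 + 0
Back-substitute:
1 = 19 − 2·9
9⁻¹ ≡ 17 (mod 19), so k ≡ 17·13 ≡ 12 (mod 19).
x = 1 + 9·12 = 109.

109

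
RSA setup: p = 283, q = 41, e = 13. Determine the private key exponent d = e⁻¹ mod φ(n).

8677

φ(n) = (p−1)(q−1) = 282·40 = 11280.
Need d with 13·d ≡ 1 (mod 11280). Apply the extended Euclidean algorithm:
11280 = 867·13 + 9
13 = 1·9 + 4
9 = 2·4 + 1
4 = 4·1 + 0
Back-substitute:
1 = 9 − 2·4
1 = −2·13 + 3·9
1 = 3·11280 − 2603·13
So 13·(-2603) ≡ 1 (mod 11280), hence d ≡ -2603 ≡ 8677 (mod 11280).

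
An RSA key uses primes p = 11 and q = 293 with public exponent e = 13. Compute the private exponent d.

1797

φ(n) = (p−1)(q−1) = 10·292 = 2920.
Need d with 13·d ≡ 1 (mod 2920). Apply the extended Euclidean algorithm:
2920 = 224*13 + 8
13 = 1*8 + 5
8 = 1*5 + 3
5 = 1*3 + 2
3 = 1*2 + 1
2 = 2*1 + 0
Back-substitute:
1 = 3 − 2
1 = −5 + 2·3
1 = 2·8 − 3·5
1 = −3·13 + 5·8
1 = 5·2920 − 1123·13
So 13·(-1123) ≡ 1 (mod 2920), hence d ≡ -1123 ≡ 1797 (mod 2920).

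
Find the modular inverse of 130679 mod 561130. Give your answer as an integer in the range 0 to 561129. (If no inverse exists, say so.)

130459

Apply the Euclidean algorithm to 561130 and 130679:
561130 = 4×130679 + 38414
130679 = 3×38414 + 15437
38414 = 2×15437 + 7540
15437 = 2×7540 + 357
7540 = 21×357 + 43
357 = 8×43 + 13
43 = 3×13 + 4
13 = 3×4 + 1
4 = 4×1 + 0
Since gcd(130679, 561130) = 1, back-substitute to write 1 as a combination:
1 = 13 − 3·4
1 = −3·43 + 10·13
1 = 10·357 − 83·43
1 = −83·7540 + 1753·357
1 = 1753·15437 − 3589·7540
1 = −3589·38414 + 8931·15437
1 = 8931·130679 − 30382·38414
1 = −30382·561130 + 130459·130679
So 130679·130459 ≡ 1 (mod 561130).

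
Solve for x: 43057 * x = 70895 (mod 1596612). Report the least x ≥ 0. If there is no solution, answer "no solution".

First find gcd(43057, 1596612):
1596612 = 37×43057 + 3503
43057 = 12×3503 + 1021
3503 = 3×1021 + 440
1021 = 2×440 + 141
440 = 3×141 + 17
141 = 8×17 + 5
17 = 3×5 + 2
5 = 2×2 + 1
2 = 2×1 + 0
gcd = 1, so a unique solution mod 1596612 exists.
Back-substitute for the Bézout coefficients:
1 = 5 − 2·2
1 = −2·17 + 7·5
1 = 7·141 − 58·17
1 = −58·440 + 181·141
1 = 181·1021 − 420·440
1 = −420·3503 + 1441·1021
1 = 1441·43057 − 17712·3503
1 = −17712·1596612 + 656785·43057
So 43057·(656785) ≡ 1 (mod 1596612), giving 43057⁻¹ ≡ 656785.
x ≡ 43057⁻¹·70895 ≡ 656785·70895 ≡ 776819 (mod 1596612).

776819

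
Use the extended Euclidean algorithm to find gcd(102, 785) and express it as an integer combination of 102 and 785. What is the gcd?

Repeated division:
785 = 7×102 + 71
102 = 1×71 + 31
71 = 2×31 + 9
31 = 3×9 + 4
9 = 2×4 + 1
4 = 4×1 + 0
gcd(102, 785) = 1.
Express as a combination:
1 = 9 − 2·4
1 = −2·31 + 7·9
1 = 7·71 − 16·31
1 = −16·102 + 23·71
1 = 23·785 − 177·102
So 1 = (23)·785 + (-177)·102.

1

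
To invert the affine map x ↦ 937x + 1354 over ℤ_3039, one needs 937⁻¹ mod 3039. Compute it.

Apply the Euclidean algorithm to 3039 and 937:
3039 = 3×937 + 228
937 = 4×228 + 25
228 = 9×25 + 3
25 = 8×3 + 1
3 = 3×1 + 0
Since gcd(937, 3039) = 1, back-substitute to write 1 as a combination:
1 = 25 − 8·3
1 = −8·228 + 73·25
1 = 73·937 − 300·228
1 = −300·3039 + 973·937
So 937·973 ≡ 1 (mod 3039).

973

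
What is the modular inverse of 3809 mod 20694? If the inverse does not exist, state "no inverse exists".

14093

Apply the Euclidean algorithm to 20694 and 3809:
20694 = 5×3809 + 1649
3809 = 2×1649 + 511
1649 = 3×511 + 116
511 = 4×116 + 47
116 = 2×47 + 22
47 = 2×22 + 3
22 = 7×3 + 1
3 = 3×1 + 0
The gcd is 1. Working backward:
1 = 22 − 7·3
1 = −7·47 + 15·22
1 = 15·116 − 37·47
1 = −37·511 + 163·116
1 = 163·1649 − 526·511
1 = −526·3809 + 1215·1649
1 = 1215·20694 − 6601·3809
Thus 3809·(-6601) ≡ 1 (mod 20694); reducing, -6601 mod 20694 = 14093.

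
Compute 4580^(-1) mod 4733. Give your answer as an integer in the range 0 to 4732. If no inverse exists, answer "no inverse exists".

3310

Apply the Euclidean algorithm to 4733 and 4580:
4733 = 1*4580 + 153
4580 = 29*153 + 143
153 = 1*143 + 10
143 = 14*10 + 3
10 = 3*3 + 1
3 = 3*1 + 0
gcd = 1, so the inverse exists. Back-substitute:
1 = 10 − 3·3
1 = −3·143 + 43·10
1 = 43·153 − 46·143
1 = −46·4580 + 1377·153
1 = 1377·4733 − 1423·4580
Thus 4580·(-1423) ≡ 1 (mod 4733); reducing, -1423 mod 4733 = 3310.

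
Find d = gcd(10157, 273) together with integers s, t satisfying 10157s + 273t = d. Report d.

7

Repeated division:
10157 = 37*273 + 56
273 = 4*56 + 49
56 = 1*49 + 7
49 = 7*7 + 0
gcd(10157, 273) = 7.
Back-substituting:
7 = 56 − 49
7 = −273 + 5·56
7 = 5·10157 − 186·273
So 7 = (5)·10157 + (-186)·273.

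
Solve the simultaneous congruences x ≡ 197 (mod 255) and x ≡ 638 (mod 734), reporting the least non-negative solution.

5042

Write x = 197 + 255·k. Then 255·k ≡ 638 − 197 ≡ 441 (mod 734).
Need 255⁻¹ mod 734. Extended Euclid on (734, 255):
734 = 2·255 + 224
255 = 1·224 + 31
224 = 7·31 + 7
31 = 4·7 + 3
7 = 2·3 + 1
3 = 3·1 + 0
Back-substitute:
1 = 7 − 2·3
1 = −2·31 + 9·7
1 = 9·224 − 65·31
1 = −65·255 + 74·224
1 = 74·734 − 213·255
255⁻¹ ≡ 521 (mod 734), so k ≡ 521·441 ≡ 19 (mod 734).
x = 197 + 255·19 = 5042.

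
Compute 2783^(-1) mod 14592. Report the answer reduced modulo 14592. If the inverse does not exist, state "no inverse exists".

gcd(14592, 2783) by repeated division:
14592 = 5*2783 + 677
2783 = 4*677 + 75
677 = 9*75 + 2
75 = 37*2 + 1
2 = 2*1 + 0
Since gcd(2783, 14592) = 1, back-substitute to write 1 as a combination:
1 = 75 − 37·2
1 = −37·677 + 334·75
1 = 334·2783 − 1373·677
1 = −1373·14592 + 7199·2783
So 2783·7199 ≡ 1 (mod 14592).

7199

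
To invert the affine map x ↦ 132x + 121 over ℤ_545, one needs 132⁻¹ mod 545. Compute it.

128

Extended Euclidean algorithm:
545 = 4·132 + 17
132 = 7·17 + 13
17 = 1·13 + 4
13 = 3·4 + 1
4 = 4·1 + 0
The gcd is 1. Working backward:
1 = 13 − 3·4
1 = −3·17 + 4·13
1 = 4·132 − 31·17
1 = −31·545 + 128·132
So 132·128 ≡ 1 (mod 545).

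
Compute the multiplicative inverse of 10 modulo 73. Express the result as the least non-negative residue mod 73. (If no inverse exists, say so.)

22

gcd(73, 10) by repeated division:
73 = 7*10 + 3
10 = 3*3 + 1
3 = 3*1 + 0
Since gcd(10, 73) = 1, back-substitute to write 1 as a combination:
1 = 10 − 3·3
1 = −3·73 + 22·10
So 10·22 ≡ 1 (mod 73).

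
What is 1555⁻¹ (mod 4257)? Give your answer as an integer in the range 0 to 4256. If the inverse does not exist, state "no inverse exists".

Run Euclid on (4257, 1555):
4257 = 2*1555 + 1147
1555 = 1*1147 + 408
1147 = 2*408 + 331
408 = 1*331 + 77
331 = 4*77 + 23
77 = 3*23 + 8
23 = 2*8 + 7
8 = 1*7 + 1
7 = 7*1 + 0
The gcd is 1. Working backward:
1 = 8 − 7
1 = −23 + 3·8
1 = 3·77 − 10·23
1 = −10·331 + 43·77
1 = 43·408 − 53·331
1 = −53·1147 + 149·408
1 = 149·1555 − 202·1147
1 = −202·4257 + 553·1555
So 1555·553 ≡ 1 (mod 4257).

553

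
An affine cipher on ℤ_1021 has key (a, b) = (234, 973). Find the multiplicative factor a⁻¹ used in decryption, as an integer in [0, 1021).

48

Extended Euclidean algorithm:
1021 = 4·234 + 85
234 = 2·85 + 64
85 = 1·64 + 21
64 = 3·21 + 1
21 = 21·1 + 0
The gcd is 1. Working backward:
1 = 64 − 3·21
1 = −3·85 + 4·64
1 = 4·234 − 11·85
1 = −11·1021 + 48·234
So 234·48 ≡ 1 (mod 1021).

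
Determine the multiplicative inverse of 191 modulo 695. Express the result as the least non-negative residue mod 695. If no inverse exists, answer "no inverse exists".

Apply the Euclidean algorithm to 695 and 191:
695 = 3×191 + 122
191 = 1×122 + 69
122 = 1×69 + 53
69 = 1×53 + 16
53 = 3×16 + 5
16 = 3×5 + 1
5 = 5×1 + 0
The gcd is 1. Working backward:
1 = 16 − 3·5
1 = −3·53 + 10·16
1 = 10·69 − 13·53
1 = −13·122 + 23·69
1 = 23·191 − 36·122
1 = −36·695 + 131·191
So 191·131 ≡ 1 (mod 695).

131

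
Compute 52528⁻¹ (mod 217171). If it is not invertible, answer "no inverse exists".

gcd(217171, 52528) by repeated division:
217171 = 4*52528 + 7059
52528 = 7*7059 + 3115
7059 = 2*3115 + 829
3115 = 3*829 + 628
829 = 1*628 + 201
628 = 3*201 + 25
201 = 8*25 + 1
25 = 25*1 + 0
Since gcd(52528, 217171) = 1, back-substitute to write 1 as a combination:
1 = 201 − 8·25
1 = −8·628 + 25·201
1 = 25·829 − 33·628
1 = −33·3115 + 124·829
1 = 124·7059 − 281·3115
1 = −281·52528 + 2091·7059
1 = 2091·217171 − 8645·52528
Thus 52528·(-8645) ≡ 1 (mod 217171); reducing, -8645 mod 217171 = 208526.

208526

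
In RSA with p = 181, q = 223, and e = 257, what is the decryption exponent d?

φ(n) = (p−1)(q−1) = 180·222 = 39960.
Need d with 257·d ≡ 1 (mod 39960). Apply the extended Euclidean algorithm:
39960 = 155·257 + 125
257 = 2·125 + 7
125 = 17·7 + 6
7 = 1·6 + 1
6 = 6·1 + 0
Back-substitute:
1 = 7 − 6
1 = −125 + 18·7
1 = 18·257 − 37·125
1 = −37·39960 + 5753·257
So 257·5753 ≡ 1 (mod 39960), hence d = 5753.

5753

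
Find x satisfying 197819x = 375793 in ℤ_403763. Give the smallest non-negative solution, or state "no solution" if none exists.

First find gcd(197819, 403763):
403763 = 2*197819 + 8125
197819 = 24*8125 + 2819
8125 = 2*2819 + 2487
2819 = 1*2487 + 332
2487 = 7*332 + 163
332 = 2*163 + 6
163 = 27*6 + 1
6 = 6*1 + 0
gcd = 1, so a unique solution mod 403763 exists.
Back-substitute for the Bézout coefficients:
1 = 163 − 27·6
1 = −27·332 + 55·163
1 = 55·2487 − 412·332
1 = −412·2819 + 467·2487
1 = 467·8125 − 1346·2819
1 = −1346·197819 + 32771·8125
1 = 32771·403763 − 66888·197819
So 197819·(-66888) ≡ 1 (mod 403763), giving 197819⁻¹ ≡ 336875.
x ≡ 197819⁻¹·375793 ≡ 336875·375793 ≡ 223381 (mod 403763).

223381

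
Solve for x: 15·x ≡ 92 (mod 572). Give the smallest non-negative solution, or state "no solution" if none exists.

First find gcd(15, 572):
572 = 38×15 + 2
15 = 7×2 + 1
2 = 2×1 + 0
gcd = 1, so a unique solution mod 572 exists.
Back-substitute for the Bézout coefficients:
1 = 15 − 7·2
1 = −7·572 + 267·15
So 15·(267) ≡ 1 (mod 572), giving 15⁻¹ ≡ 267.
x ≡ 15⁻¹·92 ≡ 267·92 ≡ 540 (mod 572).

540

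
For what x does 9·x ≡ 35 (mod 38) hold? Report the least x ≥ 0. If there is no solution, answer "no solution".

25

First find gcd(9, 38):
38 = 4×9 + 2
9 = 4×2 + 1
2 = 2×1 + 0
gcd = 1, so a unique solution mod 38 exists.
Back-substitute for the Bézout coefficients:
1 = 9 − 4·2
1 = −4·38 + 17·9
So 9·(17) ≡ 1 (mod 38), giving 9⁻¹ ≡ 17.
x ≡ 9⁻¹·35 ≡ 17·35 ≡ 25 (mod 38).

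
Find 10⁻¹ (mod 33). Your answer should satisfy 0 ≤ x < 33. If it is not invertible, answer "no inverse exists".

10

Extended Euclidean algorithm:
33 = 3*10 + 3
10 = 3*3 + 1
3 = 3*1 + 0
gcd = 1, so the inverse exists. Back-substitute:
1 = 10 − 3·3
1 = −3·33 + 10·10
So 10·10 ≡ 1 (mod 33).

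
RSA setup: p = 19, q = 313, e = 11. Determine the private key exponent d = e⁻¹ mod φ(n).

4595

φ(n) = (p−1)(q−1) = 18·312 = 5616.
Need d with 11·d ≡ 1 (mod 5616). Apply the extended Euclidean algorithm:
5616 = 510*11 + 6
11 = 1*6 + 5
6 = 1*5 + 1
5 = 5*1 + 0
Back-substitute:
1 = 6 − 5
1 = −11 + 2·6
1 = 2·5616 − 1021·11
So 11·(-1021) ≡ 1 (mod 5616), hence d ≡ -1021 ≡ 4595 (mod 5616).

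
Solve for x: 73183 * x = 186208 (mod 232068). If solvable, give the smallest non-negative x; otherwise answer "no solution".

134332

First find gcd(73183, 232068):
232068 = 3*73183 + 12519
73183 = 5*12519 + 10588
12519 = 1*10588 + 1931
10588 = 5*1931 + 933
1931 = 2*933 + 65
933 = 14*65 + 23
65 = 2*23 + 19
23 = 1*19 + 4
19 = 4*4 + 3
4 = 1*3 + 1
3 = 3*1 + 0
gcd = 1, so a unique solution mod 232068 exists.
Back-substitute for the Bézout coefficients:
1 = 4 − 3
1 = −19 + 5·4
1 = 5·23 − 6·19
1 = −6·65 + 17·23
1 = 17·933 − 244·65
1 = −244·1931 + 505·933
1 = 505·10588 − 2769·1931
1 = −2769·12519 + 3274·10588
1 = 3274·73183 − 19139·12519
1 = −19139·232068 + 60691·73183
So 73183·(60691) ≡ 1 (mod 232068), giving 73183⁻¹ ≡ 60691.
x ≡ 73183⁻¹·186208 ≡ 60691·186208 ≡ 134332 (mod 232068).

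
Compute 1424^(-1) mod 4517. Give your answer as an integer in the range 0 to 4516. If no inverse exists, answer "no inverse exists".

4222

gcd(4517, 1424) by repeated division:
4517 = 3*1424 + 245
1424 = 5*245 + 199
245 = 1*199 + 46
199 = 4*46 + 15
46 = 3*15 + 1
15 = 15*1 + 0
The gcd is 1. Working backward:
1 = 46 − 3·15
1 = −3·199 + 13·46
1 = 13·245 − 16·199
1 = −16·1424 + 93·245
1 = 93·4517 − 295·1424
So 1424·(-295) ≡ 1 (mod 4517), and -295 ≡ 4222 (mod 4517).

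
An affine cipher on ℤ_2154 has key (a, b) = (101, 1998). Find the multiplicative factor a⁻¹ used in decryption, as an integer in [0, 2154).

1109

Extended Euclidean algorithm:
2154 = 21*101 + 33
101 = 3*33 + 2
33 = 16*2 + 1
2 = 2*1 + 0
gcd = 1, so the inverse exists. Back-substitute:
1 = 33 − 16·2
1 = −16·101 + 49·33
1 = 49·2154 − 1045·101
So 101·(-1045) ≡ 1 (mod 2154), and -1045 ≡ 1109 (mod 2154).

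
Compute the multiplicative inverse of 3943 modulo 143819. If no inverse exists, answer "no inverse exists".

gcd(143819, 3943) by repeated division:
143819 = 36×3943 + 1871
3943 = 2×1871 + 201
1871 = 9×201 + 62
201 = 3×62 + 15
62 = 4×15 + 2
15 = 7×2 + 1
2 = 2×1 + 0
The gcd is 1. Working backward:
1 = 15 − 7·2
1 = −7·62 + 29·15
1 = 29·201 − 94·62
1 = −94·1871 + 875·201
1 = 875·3943 − 1844·1871
1 = −1844·143819 + 67259·3943
So 3943·67259 ≡ 1 (mod 143819).

67259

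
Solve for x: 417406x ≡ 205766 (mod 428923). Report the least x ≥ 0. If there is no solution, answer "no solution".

23296

First find gcd(417406, 428923):
428923 = 1*417406 + 11517
417406 = 36*11517 + 2794
11517 = 4*2794 + 341
2794 = 8*341 + 66
341 = 5*66 + 11
66 = 6*11 + 0
gcd = 11 and 11 | 205766, so solutions exist. Divide through by 11: 37946x ≡ 18706 (mod 38993).
Now find 37946⁻¹ mod 38993:
38993 = 1·37946 + 1047
37946 = 36·1047 + 254
1047 = 4·254 + 31
254 = 8·31 + 6
31 = 5·6 + 1
6 = 6·1 + 0
Back-substitute:
1 = 31 − 5·6
1 = −5·254 + 41·31
1 = 41·1047 − 169·254
1 = −169·37946 + 6125·1047
1 = 6125·38993 − 6294·37946
So 37946·(-6294) ≡ 1 (mod 38993), i.e. 37946⁻¹ ≡ 32699.
Then x ≡ 32699·18706 ≡ 23296 (mod 38993); the smallest non-negative solution is x = 23296.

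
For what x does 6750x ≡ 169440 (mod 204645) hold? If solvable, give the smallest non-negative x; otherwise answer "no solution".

874

First find gcd(6750, 204645):
204645 = 30·6750 + 2145
6750 = 3·2145 + 315
2145 = 6·315 + 255
315 = 1·255 + 60
255 = 4·60 + 15
60 = 4·15 + 0
gcd = 15 and 15 | 169440, so solutions exist. Divide through by 15: 450x ≡ 11296 (mod 13643).
Now find 450⁻¹ mod 13643:
13643 = 30*450 + 143
450 = 3*143 + 21
143 = 6*21 + 17
21 = 1*17 + 4
17 = 4*4 + 1
4 = 4*1 + 0
Back-substitute:
1 = 17 − 4·4
1 = −4·21 + 5·17
1 = 5·143 − 34·21
1 = −34·450 + 107·143
1 = 107·13643 − 3244·450
So 450·(-3244) ≡ 1 (mod 13643), i.e. 450⁻¹ ≡ 10399.
Then x ≡ 10399·11296 ≡ 874 (mod 13643); the smallest non-negative solution is x = 874.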